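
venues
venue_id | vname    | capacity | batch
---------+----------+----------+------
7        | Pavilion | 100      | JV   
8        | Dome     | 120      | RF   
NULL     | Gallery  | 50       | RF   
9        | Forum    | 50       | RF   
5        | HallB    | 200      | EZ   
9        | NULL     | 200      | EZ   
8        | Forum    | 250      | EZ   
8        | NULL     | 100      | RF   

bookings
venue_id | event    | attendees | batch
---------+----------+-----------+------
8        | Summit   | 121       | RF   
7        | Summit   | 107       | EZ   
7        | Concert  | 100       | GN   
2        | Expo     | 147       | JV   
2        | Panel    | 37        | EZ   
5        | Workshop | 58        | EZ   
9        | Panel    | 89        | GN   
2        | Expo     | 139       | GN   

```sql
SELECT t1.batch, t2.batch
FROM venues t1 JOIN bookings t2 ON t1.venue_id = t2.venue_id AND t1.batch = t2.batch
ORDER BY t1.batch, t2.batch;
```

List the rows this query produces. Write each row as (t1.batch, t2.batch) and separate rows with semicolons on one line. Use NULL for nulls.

INNER JOIN keeps only pairs where the ON condition holds.
Matching on t1.venue_id = t2.venue_id AND t1.batch = t2.batch. A NULL in a compared column never satisfies the condition.
- t1[0] venue_id=7, batch=JV → no match; dropped.
- t1[1] venue_id=8, batch=RF → 1 match(es) in t2 → 1 row(s).
- t1[2] venue_id=NULL, batch=RF → no match; dropped.
- t1[3] venue_id=9, batch=RF → no match; dropped.
- t1[4] venue_id=5, batch=EZ → 1 match(es) in t2 → 1 row(s).
- t1[5] venue_id=9, batch=EZ → no match; dropped.
- t1[6] venue_id=8, batch=EZ → no match; dropped.
- t1[7] venue_id=8, batch=RF → 1 match(es) in t2 → 1 row(s).
After projecting and ordering:
t1.batch | t2.batch
EZ | EZ
RF | RF
RF | RF

(EZ, EZ); (RF, RF); (RF, RF)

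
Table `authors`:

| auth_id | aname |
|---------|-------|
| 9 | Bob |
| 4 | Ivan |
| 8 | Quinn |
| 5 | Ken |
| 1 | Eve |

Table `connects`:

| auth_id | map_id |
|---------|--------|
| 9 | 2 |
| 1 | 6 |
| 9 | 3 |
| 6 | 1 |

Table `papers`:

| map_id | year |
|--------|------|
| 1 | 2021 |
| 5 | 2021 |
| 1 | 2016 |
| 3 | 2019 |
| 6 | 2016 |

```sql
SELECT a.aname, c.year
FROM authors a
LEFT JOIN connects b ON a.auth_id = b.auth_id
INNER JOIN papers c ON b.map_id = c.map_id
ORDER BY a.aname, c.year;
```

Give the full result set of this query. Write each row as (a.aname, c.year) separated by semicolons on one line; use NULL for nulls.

Step 1 — a LEFT JOIN b on auth_id → 6 row(s).
Then INNER JOIN `papers c` on map_id: keep only rows whose b.map_id appears in c.

(Bob, 2019); (Eve, 2016)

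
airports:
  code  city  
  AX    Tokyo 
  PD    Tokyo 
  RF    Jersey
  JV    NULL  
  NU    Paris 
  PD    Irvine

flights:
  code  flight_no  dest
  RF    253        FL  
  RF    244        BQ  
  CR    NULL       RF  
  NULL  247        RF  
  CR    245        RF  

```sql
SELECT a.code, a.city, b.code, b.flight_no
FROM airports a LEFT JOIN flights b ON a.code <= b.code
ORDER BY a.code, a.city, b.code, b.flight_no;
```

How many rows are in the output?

14

LEFT JOIN keeps every row from `airports`; unmatched rows get NULL for `flights`'s columns.
Matching on a.code <= b.code. A NULL in a compared column never satisfies the condition.
- a[0] code=AX → 4 match(es) in b → 4 row(s).
- a[1] code=PD → 2 match(es) in b → 2 row(s).
- a[2] code=RF → 2 match(es) in b → 2 row(s).
- a[3] code=JV → 2 match(es) in b → 2 row(s).
- a[4] code=NU → 2 match(es) in b → 2 row(s).
- a[5] code=PD → 2 match(es) in b → 2 row(s).
Total: 14 rows.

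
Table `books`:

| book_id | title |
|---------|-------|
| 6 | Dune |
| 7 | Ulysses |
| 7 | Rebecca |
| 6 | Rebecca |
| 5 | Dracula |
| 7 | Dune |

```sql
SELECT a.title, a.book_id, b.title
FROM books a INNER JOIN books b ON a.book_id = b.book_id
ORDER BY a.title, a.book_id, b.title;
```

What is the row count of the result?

14

INNER JOIN keeps only pairs where the ON condition holds.
Matching on a.book_id = b.book_id.
Matched pairs: 14.
Total: 14 rows.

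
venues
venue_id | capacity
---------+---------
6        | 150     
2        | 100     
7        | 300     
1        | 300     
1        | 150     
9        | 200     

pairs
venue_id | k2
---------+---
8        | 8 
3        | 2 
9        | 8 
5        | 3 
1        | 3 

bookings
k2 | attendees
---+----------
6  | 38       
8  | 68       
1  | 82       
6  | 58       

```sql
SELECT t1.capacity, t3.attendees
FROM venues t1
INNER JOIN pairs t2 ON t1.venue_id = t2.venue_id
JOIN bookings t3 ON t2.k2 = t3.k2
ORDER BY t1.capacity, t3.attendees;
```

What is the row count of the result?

Evaluate left to right. First `venues t1 INNER JOIN pairs t2` on venue_id: 3 row(s).
Then INNER JOIN `bookings t3` on k2: keep only rows whose t2.k2 appears in t3.
Result: 1 row(s).

1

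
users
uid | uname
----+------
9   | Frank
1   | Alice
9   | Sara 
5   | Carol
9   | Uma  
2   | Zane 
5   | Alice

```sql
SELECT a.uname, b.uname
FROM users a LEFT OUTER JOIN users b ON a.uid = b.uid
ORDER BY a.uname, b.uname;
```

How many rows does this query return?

15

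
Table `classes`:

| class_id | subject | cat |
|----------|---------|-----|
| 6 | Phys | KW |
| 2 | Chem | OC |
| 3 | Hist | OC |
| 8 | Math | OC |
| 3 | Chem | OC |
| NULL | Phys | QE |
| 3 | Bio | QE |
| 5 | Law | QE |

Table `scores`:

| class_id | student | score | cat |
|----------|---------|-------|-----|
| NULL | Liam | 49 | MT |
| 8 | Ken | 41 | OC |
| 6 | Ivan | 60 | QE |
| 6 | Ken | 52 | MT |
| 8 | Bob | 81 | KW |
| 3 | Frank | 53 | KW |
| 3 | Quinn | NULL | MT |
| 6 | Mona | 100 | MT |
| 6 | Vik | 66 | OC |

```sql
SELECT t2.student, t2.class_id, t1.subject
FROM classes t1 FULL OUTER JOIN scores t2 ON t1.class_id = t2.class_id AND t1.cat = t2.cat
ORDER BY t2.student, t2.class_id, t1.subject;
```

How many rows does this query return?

16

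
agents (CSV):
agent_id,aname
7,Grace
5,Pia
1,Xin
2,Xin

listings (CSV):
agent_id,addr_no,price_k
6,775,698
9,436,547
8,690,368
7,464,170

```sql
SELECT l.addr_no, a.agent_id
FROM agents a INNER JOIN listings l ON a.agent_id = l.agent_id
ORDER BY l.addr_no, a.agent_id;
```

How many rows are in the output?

INNER JOIN keeps only pairs where the ON condition holds.
Matching on a.agent_id = l.agent_id.
- a (agent_id=7) pairs with 1 row(s) of l.
- a (agent_id=5) has no partner → excluded.
- a (agent_id=1) has no partner → excluded.
- a (agent_id=2) has no partner → excluded.
Total: 1 rows.

1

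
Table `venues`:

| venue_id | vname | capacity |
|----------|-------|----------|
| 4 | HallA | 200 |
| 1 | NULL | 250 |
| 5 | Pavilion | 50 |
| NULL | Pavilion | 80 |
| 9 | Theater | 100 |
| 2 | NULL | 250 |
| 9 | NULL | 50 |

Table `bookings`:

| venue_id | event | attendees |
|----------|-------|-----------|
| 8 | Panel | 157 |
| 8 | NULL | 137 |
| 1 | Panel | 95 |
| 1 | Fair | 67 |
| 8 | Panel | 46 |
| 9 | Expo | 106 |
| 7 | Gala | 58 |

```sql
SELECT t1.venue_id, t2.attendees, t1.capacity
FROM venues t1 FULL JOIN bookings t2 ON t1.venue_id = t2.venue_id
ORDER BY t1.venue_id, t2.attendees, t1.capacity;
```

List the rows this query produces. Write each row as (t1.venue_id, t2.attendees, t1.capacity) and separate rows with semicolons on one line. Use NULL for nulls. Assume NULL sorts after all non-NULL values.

FULL OUTER JOIN keeps every row from both sides; unmatched rows get NULL for the other side's columns.
Matching on t1.venue_id = t2.venue_id. A NULL in a compared column never satisfies the condition.
Matched pairs: 4; unmatched t1 rows kept: 4; unmatched t2 rows kept: 4.

(1, 67, 250); (1, 95, 250); (2, NULL, 250); (4, NULL, 200); (5, NULL, 50); (9, 106, 50); (9, 106, 100); (NULL, 46, NULL); (NULL, 58, NULL); (NULL, 137, NULL); (NULL, 157, NULL); (NULL, NULL, 80)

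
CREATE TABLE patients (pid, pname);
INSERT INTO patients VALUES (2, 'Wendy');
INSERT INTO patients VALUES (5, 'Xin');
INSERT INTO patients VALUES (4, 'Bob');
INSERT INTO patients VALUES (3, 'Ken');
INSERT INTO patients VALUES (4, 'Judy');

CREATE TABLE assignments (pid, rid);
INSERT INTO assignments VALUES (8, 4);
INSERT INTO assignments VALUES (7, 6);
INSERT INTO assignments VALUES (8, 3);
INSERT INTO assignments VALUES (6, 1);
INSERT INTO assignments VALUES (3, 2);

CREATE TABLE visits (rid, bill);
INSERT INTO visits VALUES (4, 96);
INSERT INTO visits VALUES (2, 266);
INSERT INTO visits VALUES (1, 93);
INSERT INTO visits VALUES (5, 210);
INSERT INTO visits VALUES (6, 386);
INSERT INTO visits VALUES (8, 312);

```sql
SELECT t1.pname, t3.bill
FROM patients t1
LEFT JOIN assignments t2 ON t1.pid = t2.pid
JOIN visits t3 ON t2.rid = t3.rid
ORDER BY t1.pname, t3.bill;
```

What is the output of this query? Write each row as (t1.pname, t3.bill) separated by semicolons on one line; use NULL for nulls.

Joins associate left-to-right: patients LEFT JOIN assignments on pid gives 5 intermediate row(s).
Then INNER JOIN `visits t3` on rid: keep only rows whose t2.rid appears in t3.

(Ken, 266)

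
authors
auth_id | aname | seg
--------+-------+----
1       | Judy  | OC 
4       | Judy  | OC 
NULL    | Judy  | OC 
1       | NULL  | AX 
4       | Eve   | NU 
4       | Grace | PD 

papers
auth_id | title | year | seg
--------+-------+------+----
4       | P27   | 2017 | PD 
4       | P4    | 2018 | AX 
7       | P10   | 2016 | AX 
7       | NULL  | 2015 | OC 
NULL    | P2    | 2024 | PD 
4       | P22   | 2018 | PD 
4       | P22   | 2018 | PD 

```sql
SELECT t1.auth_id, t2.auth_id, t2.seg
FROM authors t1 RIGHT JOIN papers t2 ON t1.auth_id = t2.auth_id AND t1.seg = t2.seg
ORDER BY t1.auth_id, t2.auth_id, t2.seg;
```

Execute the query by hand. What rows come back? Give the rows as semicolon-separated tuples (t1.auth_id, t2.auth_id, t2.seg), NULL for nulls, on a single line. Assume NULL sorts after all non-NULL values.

(4, 4, PD); (4, 4, PD); (4, 4, PD); (NULL, 4, AX); (NULL, 7, AX); (NULL, 7, OC); (NULL, NULL, PD)

RIGHT JOIN keeps every row from `papers`; unmatched rows get NULL for `authors`'s columns.
Matching on t1.auth_id = t2.auth_id AND t1.seg = t2.seg. A NULL in a compared column never satisfies the condition.
- t1 (auth_id=1, seg=OC) has no partner in t2.
- t1 (auth_id=4, seg=OC) has no partner in t2.
- t1 (auth_id=NULL, seg=OC) has no partner in t2.
- t1 (auth_id=1, seg=AX) has no partner in t2.
- t1 (auth_id=4, seg=NU) has no partner in t2.
- t1 (auth_id=4, seg=PD) pairs with 3 row(s) of t2.
- 4 t2 row(s) had no t1 match → kept, t1 columns NULL.
After projecting and ordering:
t1.auth_id | t2.auth_id | t2.seg
4 | 4 | PD
4 | 4 | PD
4 | 4 | PD
NULL | 4 | AX
NULL | 7 | AX
NULL | 7 | OC
NULL | NULL | PD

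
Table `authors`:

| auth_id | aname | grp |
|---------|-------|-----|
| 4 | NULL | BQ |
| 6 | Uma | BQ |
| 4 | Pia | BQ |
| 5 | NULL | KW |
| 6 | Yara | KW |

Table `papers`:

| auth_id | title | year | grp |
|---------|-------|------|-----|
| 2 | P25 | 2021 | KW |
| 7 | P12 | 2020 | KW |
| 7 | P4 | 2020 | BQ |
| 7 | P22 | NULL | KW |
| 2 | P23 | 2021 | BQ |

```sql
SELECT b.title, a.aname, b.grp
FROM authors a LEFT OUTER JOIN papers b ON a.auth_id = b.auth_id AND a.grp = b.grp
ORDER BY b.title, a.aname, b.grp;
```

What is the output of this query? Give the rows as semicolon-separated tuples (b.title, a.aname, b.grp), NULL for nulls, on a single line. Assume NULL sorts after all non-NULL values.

(NULL, Pia, NULL); (NULL, Uma, NULL); (NULL, Yara, NULL); (NULL, NULL, NULL); (NULL, NULL, NULL)

LEFT JOIN keeps every row from `authors`; unmatched rows get NULL for `papers`'s columns.
Matching on a.auth_id = b.auth_id AND a.grp = b.grp.
- a[0] auth_id=4, grp=BQ → no match; kept with NULLs on the b side.
- a[1] auth_id=6, grp=BQ → no match; kept with NULLs on the b side.
- a[2] auth_id=4, grp=BQ → no match; kept with NULLs on the b side.
- a[3] auth_id=5, grp=KW → no match; kept with NULLs on the b side.
- a[4] auth_id=6, grp=KW → no match; kept with NULLs on the b side.
After projecting and ordering:
b.title | a.aname | b.grp
NULL | Pia | NULL
NULL | Uma | NULL
NULL | Yara | NULL
NULL | NULL | NULL
NULL | NULL | NULL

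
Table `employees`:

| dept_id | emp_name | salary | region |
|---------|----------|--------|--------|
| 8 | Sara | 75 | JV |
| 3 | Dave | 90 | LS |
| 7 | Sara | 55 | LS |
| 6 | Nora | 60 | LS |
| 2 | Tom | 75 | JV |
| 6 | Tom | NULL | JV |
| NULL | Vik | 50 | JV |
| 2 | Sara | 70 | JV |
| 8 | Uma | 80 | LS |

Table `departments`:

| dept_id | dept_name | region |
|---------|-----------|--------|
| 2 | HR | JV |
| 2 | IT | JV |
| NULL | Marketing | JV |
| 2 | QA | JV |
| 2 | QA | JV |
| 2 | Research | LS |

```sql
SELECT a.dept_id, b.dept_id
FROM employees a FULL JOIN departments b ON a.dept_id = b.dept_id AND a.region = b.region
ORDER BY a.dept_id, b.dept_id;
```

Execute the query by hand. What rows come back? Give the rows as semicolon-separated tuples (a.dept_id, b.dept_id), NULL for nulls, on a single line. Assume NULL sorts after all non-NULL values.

FULL OUTER JOIN keeps every row from both sides; unmatched rows get NULL for the other side's columns.
Matching on a.dept_id = b.dept_id AND a.region = b.region. A NULL in a compared column never satisfies the condition.
- dept_id=8, region=JV: no b row matches, row kept with b columns NULL.
- dept_id=3, region=LS: no b row matches, row kept with b columns NULL.
- dept_id=7, region=LS: no b row matches, row kept with b columns NULL.
- dept_id=6, region=LS: no b row matches, row kept with b columns NULL.
- dept_id=2, region=JV: 4 matching b row(s), so 4 row(s) emitted.
- dept_id=6, region=JV: no b row matches, row kept with b columns NULL.
- dept_id=NULL, region=JV: no b row matches, row kept with b columns NULL.
- dept_id=2, region=JV: 4 matching b row(s), so 4 row(s) emitted.
- dept_id=8, region=LS: no b row matches, row kept with b columns NULL.
- 2 b row(s) had no a match → kept, a columns NULL.

(2, 2); (2, 2); (2, 2); (2, 2); (2, 2); (2, 2); (2, 2); (2, 2); (3, NULL); (6, NULL); (6, NULL); (7, NULL); (8, NULL); (8, NULL); (NULL, 2); (NULL, NULL); (NULL, NULL)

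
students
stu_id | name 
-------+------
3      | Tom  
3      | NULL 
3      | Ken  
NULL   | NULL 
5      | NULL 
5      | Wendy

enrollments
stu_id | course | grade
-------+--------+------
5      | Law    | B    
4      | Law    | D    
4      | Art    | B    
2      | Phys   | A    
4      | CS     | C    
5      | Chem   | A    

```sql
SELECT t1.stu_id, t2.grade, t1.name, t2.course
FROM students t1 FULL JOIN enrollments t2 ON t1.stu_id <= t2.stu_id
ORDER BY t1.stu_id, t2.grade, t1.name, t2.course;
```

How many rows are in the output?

FULL OUTER JOIN keeps every row from both sides; unmatched rows get NULL for the other side's columns.
Matching on t1.stu_id <= t2.stu_id. A NULL in a compared column never satisfies the condition.
Matched pairs: 19; unmatched t1 rows kept: 1; unmatched t2 rows kept: 1.
Total: 19 matched + 2 padded = 21 rows.

21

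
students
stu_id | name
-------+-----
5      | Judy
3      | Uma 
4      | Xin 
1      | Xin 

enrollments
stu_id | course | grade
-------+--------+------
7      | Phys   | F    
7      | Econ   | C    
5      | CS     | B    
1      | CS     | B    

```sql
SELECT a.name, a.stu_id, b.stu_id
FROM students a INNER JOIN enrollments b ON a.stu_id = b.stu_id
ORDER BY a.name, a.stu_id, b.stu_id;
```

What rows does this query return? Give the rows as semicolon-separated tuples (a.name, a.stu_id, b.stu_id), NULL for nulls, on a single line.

INNER JOIN keeps only pairs where the ON condition holds.
Matching on a.stu_id = b.stu_id.
- a[0] stu_id=5 → 1 match(es) in b → 1 row(s).
- a[1] stu_id=3 → no match; dropped.
- a[2] stu_id=4 → no match; dropped.
- a[3] stu_id=1 → 1 match(es) in b → 1 row(s).
After projecting and ordering:
a.name | a.stu_id | b.stu_id
Judy | 5 | 5
Xin | 1 | 1

(Judy, 5, 5); (Xin, 1, 1)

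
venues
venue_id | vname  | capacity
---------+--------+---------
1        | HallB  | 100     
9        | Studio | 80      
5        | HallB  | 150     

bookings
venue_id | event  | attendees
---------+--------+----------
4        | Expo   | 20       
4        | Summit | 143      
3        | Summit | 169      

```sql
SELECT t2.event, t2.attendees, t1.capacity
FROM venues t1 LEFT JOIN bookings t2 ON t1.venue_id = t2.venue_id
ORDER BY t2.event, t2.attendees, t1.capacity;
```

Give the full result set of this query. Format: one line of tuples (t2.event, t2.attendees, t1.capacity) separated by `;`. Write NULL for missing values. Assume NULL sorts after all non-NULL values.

(NULL, NULL, 80); (NULL, NULL, 100); (NULL, NULL, 150)

LEFT JOIN keeps every row from `venues`; unmatched rows get NULL for `bookings`'s columns.
Matching on t1.venue_id = t2.venue_id.
- t1[0] venue_id=1 → no match; kept with NULLs on the t2 side.
- t1[1] venue_id=9 → no match; kept with NULLs on the t2 side.
- t1[2] venue_id=5 → no match; kept with NULLs on the t2 side.
After projecting and ordering:
t2.event | t2.attendees | t1.capacity
NULL | NULL | 80
NULL | NULL | 100
NULL | NULL | 150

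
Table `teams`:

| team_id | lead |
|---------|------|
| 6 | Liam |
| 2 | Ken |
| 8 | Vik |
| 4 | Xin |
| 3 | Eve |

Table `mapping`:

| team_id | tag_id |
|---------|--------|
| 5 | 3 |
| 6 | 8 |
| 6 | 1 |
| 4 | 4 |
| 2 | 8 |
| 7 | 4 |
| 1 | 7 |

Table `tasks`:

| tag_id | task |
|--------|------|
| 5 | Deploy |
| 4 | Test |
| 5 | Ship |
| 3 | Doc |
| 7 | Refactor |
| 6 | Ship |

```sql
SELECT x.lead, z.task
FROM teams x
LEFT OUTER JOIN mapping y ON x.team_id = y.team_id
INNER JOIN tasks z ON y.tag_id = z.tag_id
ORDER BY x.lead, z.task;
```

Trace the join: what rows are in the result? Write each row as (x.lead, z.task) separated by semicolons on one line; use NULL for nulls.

(Xin, Test)

Evaluate left to right. First `teams x LEFT JOIN mapping y` on team_id: 6 row(s).
Then INNER JOIN `tasks z` on tag_id: keep only rows whose y.tag_id appears in z.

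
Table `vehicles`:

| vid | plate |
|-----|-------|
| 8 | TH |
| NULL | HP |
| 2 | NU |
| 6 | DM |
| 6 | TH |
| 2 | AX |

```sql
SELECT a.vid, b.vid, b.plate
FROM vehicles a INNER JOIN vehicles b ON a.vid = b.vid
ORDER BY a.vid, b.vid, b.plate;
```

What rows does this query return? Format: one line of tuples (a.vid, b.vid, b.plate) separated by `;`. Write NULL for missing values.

(2, 2, AX); (2, 2, AX); (2, 2, NU); (2, 2, NU); (6, 6, DM); (6, 6, DM); (6, 6, TH); (6, 6, TH); (8, 8, TH)

INNER JOIN keeps only pairs where the ON condition holds.
Matching on a.vid = b.vid. A NULL in a compared column never satisfies the condition.
- vid=8: 1 matching b row(s), so 1 row(s) emitted.
- vid=NULL: no matching b row, dropped.
- vid=2: 2 matching b row(s), so 2 row(s) emitted.
- vid=6: 2 matching b row(s), so 2 row(s) emitted.
- vid=6: 2 matching b row(s), so 2 row(s) emitted.
- vid=2: 2 matching b row(s), so 2 row(s) emitted.
After projecting and ordering:
a.vid | b.vid | b.plate
2 | 2 | AX
2 | 2 | AX
2 | 2 | NU
2 | 2 | NU
6 | 6 | DM
6 | 6 | DM
6 | 6 | TH
6 | 6 | TH
8 | 8 | TH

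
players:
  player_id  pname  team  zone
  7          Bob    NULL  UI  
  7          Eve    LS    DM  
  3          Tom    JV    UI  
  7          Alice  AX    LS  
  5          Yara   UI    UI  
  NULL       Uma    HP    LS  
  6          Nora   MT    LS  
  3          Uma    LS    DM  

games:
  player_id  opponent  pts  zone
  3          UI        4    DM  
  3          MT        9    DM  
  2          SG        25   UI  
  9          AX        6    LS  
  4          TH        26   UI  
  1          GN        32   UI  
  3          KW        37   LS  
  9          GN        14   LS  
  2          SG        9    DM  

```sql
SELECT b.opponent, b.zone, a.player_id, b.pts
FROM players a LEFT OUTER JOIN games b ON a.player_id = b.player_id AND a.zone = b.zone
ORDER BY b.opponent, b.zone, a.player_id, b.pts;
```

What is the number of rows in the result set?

9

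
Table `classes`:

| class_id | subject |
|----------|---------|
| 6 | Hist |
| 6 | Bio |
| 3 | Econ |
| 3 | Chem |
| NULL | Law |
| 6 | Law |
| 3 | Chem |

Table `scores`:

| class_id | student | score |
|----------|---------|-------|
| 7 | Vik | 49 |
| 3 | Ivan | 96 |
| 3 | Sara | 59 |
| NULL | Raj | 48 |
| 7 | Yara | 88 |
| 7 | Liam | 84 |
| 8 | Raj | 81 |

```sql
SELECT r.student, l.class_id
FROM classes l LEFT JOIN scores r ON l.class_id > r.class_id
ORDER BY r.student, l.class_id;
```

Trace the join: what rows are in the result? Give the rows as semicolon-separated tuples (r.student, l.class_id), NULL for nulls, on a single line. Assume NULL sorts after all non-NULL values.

LEFT JOIN keeps every row from `classes`; unmatched rows get NULL for `scores`'s columns.
Matching on l.class_id > r.class_id. A NULL in a compared column never satisfies the condition.
- l[0] class_id=6 → 2 match(es) in r → 2 row(s).
- l[1] class_id=6 → 2 match(es) in r → 2 row(s).
- l[2] class_id=3 → no match; kept with NULLs on the r side.
- l[3] class_id=3 → no match; kept with NULLs on the r side.
- l[4] class_id=NULL → no match; kept with NULLs on the r side.
- l[5] class_id=6 → 2 match(es) in r → 2 row(s).
- l[6] class_id=3 → no match; kept with NULLs on the r side.
After projecting and ordering:
r.student | l.class_id
Ivan | 6
Ivan | 6
Ivan | 6
Sara | 6
Sara | 6
Sara | 6
NULL | 3
NULL | 3
NULL | 3
NULL | NULL

(Ivan, 6); (Ivan, 6); (Ivan, 6); (Sara, 6); (Sara, 6); (Sara, 6); (NULL, 3); (NULL, 3); (NULL, 3); (NULL, NULL)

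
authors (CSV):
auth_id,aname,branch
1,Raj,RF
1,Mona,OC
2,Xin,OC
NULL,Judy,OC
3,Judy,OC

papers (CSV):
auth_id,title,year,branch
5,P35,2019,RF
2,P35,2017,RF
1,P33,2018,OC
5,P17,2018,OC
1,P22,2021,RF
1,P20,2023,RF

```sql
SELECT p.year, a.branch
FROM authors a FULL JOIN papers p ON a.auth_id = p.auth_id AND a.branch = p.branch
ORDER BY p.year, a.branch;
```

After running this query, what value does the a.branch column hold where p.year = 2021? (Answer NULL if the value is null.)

RF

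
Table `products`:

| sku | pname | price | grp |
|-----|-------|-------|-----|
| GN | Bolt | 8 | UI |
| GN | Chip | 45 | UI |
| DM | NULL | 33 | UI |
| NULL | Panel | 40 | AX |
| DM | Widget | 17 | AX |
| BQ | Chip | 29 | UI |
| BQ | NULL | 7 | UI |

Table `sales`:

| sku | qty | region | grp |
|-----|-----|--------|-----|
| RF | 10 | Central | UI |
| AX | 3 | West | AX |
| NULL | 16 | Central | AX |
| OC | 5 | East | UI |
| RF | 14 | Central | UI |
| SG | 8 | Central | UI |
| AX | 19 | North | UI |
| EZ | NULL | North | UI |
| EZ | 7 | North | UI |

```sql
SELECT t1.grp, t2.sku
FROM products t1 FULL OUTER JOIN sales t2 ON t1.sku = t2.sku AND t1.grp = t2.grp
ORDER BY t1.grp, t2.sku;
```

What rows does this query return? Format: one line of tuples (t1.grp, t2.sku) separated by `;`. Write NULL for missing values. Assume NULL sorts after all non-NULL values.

(AX, NULL); (AX, NULL); (UI, NULL); (UI, NULL); (UI, NULL); (UI, NULL); (UI, NULL); (NULL, AX); (NULL, AX); (NULL, EZ); (NULL, EZ); (NULL, OC); (NULL, RF); (NULL, RF); (NULL, SG); (NULL, NULL)

FULL OUTER JOIN keeps every row from both sides; unmatched rows get NULL for the other side's columns.
Matching on t1.sku = t2.sku AND t1.grp = t2.grp. A NULL in a compared column never satisfies the condition.
- sku=GN, grp=UI: no t2 row matches, row kept with t2 columns NULL.
- sku=GN, grp=UI: no t2 row matches, row kept with t2 columns NULL.
- sku=DM, grp=UI: no t2 row matches, row kept with t2 columns NULL.
- sku=NULL, grp=AX: no t2 row matches, row kept with t2 columns NULL.
- sku=DM, grp=AX: no t2 row matches, row kept with t2 columns NULL.
- sku=BQ, grp=UI: no t2 row matches, row kept with t2 columns NULL.
- sku=BQ, grp=UI: no t2 row matches, row kept with t2 columns NULL.
- plus 9 unmatched t2 row(s), each kept with NULL t1 columns.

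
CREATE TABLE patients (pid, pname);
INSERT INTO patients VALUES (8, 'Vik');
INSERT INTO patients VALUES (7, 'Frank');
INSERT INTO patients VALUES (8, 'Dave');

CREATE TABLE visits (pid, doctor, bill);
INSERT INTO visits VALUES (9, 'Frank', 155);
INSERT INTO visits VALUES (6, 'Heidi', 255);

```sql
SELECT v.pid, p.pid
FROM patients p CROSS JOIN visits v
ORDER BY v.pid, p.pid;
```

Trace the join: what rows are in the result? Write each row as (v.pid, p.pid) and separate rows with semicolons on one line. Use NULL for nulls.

CROSS JOIN pairs every row of `patients` with every row of `visits`: 3 × 2 = 6 rows.
After projecting and ordering:
v.pid | p.pid
6 | 7
6 | 8
6 | 8
9 | 7
9 | 8
9 | 8

(6, 7); (6, 8); (6, 8); (9, 7); (9, 8); (9, 8)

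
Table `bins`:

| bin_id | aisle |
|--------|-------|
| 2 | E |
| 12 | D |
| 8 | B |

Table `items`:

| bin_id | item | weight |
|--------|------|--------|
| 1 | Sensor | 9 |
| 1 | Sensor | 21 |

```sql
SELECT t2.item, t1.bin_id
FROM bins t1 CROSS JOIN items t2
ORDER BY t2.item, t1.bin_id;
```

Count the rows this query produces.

CROSS JOIN pairs every row of `bins` with every row of `items`: 3 × 2 = 6 rows.

6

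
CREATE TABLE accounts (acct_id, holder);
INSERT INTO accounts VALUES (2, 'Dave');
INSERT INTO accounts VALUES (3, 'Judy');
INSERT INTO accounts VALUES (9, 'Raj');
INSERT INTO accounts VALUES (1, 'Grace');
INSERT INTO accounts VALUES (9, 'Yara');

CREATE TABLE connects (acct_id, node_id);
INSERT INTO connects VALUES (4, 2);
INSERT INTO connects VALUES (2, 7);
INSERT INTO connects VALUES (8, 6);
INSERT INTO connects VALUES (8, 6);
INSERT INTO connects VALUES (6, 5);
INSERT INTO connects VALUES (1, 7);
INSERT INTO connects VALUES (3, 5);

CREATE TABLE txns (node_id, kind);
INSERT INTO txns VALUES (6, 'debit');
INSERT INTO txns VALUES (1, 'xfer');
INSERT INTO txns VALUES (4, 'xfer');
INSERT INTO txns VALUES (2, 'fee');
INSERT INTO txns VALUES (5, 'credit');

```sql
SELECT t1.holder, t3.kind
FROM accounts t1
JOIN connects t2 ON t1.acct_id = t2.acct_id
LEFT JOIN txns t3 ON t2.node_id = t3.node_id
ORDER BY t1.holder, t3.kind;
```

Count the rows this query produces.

Step 1 — t1 INNER JOIN t2 on acct_id → 3 row(s).
Then LEFT JOIN `txns t3` on node_id: each of those 3 rows is kept; rows whose t2.node_id has no match in t3 get NULL for t3's columns.
Result: 3 row(s).

3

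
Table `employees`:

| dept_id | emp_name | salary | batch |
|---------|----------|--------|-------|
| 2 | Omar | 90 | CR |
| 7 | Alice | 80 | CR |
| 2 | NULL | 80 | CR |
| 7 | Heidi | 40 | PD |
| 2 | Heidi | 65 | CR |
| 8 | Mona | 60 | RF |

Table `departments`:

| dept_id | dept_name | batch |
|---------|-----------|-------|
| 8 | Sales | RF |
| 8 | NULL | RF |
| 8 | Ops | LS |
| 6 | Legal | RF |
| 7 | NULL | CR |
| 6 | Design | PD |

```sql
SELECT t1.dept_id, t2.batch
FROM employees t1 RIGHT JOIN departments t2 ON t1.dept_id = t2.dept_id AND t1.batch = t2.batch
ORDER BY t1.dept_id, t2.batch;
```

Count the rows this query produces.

RIGHT JOIN keeps every row from `departments`; unmatched rows get NULL for `employees`'s columns.
Matching on t1.dept_id = t2.dept_id AND t1.batch = t2.batch.
- t1[0] dept_id=2, batch=CR → no match.
- t1[1] dept_id=7, batch=CR → 1 match(es) in t2 → 1 row(s).
- t1[2] dept_id=2, batch=CR → no match.
- t1[3] dept_id=7, batch=PD → no match.
- t1[4] dept_id=2, batch=CR → no match.
- t1[5] dept_id=8, batch=RF → 2 match(es) in t2 → 2 row(s).
- 3 row(s) from t2 found no t1 partner → padded with NULL.
Total: 3 matched + 3 padded = 6 rows.

6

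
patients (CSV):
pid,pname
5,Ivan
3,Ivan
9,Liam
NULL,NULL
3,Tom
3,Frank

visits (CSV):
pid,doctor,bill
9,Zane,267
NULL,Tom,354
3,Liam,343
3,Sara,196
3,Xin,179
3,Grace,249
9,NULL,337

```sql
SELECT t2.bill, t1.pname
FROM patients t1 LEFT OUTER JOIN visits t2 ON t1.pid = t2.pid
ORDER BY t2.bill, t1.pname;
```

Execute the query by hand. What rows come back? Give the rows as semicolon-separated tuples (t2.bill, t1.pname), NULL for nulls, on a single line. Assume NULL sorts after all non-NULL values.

LEFT JOIN keeps every row from `patients`; unmatched rows get NULL for `visits`'s columns.
Matching on t1.pid = t2.pid. A NULL in a compared column never satisfies the condition.
Matched pairs: 14; unmatched t1 rows kept: 2.

(179, Frank); (179, Ivan); (179, Tom); (196, Frank); (196, Ivan); (196, Tom); (249, Frank); (249, Ivan); (249, Tom); (267, Liam); (337, Liam); (343, Frank); (343, Ivan); (343, Tom); (NULL, Ivan); (NULL, NULL)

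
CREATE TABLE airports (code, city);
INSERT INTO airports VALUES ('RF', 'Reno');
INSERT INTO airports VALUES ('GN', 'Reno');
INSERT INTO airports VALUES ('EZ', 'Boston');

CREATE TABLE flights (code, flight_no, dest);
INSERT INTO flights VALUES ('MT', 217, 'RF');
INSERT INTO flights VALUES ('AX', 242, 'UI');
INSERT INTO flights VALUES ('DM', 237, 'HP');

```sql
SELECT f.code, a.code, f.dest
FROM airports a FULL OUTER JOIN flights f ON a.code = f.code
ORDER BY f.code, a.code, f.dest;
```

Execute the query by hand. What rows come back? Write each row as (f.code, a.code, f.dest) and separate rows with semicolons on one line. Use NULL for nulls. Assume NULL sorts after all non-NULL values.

FULL OUTER JOIN keeps every row from both sides; unmatched rows get NULL for the other side's columns.
Matching on a.code = f.code.
Matched pairs: 0; unmatched a rows kept: 3; unmatched f rows kept: 3.

(AX, NULL, UI); (DM, NULL, HP); (MT, NULL, RF); (NULL, EZ, NULL); (NULL, GN, NULL); (NULL, RF, NULL)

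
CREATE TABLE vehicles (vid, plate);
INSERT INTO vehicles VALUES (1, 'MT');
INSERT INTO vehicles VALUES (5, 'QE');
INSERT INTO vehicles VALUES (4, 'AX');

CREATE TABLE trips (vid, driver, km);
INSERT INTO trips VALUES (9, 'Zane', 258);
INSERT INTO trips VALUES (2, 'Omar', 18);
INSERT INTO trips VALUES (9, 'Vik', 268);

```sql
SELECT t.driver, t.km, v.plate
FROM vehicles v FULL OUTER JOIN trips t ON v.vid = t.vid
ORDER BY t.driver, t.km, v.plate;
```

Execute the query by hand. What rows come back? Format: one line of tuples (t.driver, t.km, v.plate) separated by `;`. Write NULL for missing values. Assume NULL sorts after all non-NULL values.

(Omar, 18, NULL); (Vik, 268, NULL); (Zane, 258, NULL); (NULL, NULL, AX); (NULL, NULL, MT); (NULL, NULL, QE)

FULL OUTER JOIN keeps every row from both sides; unmatched rows get NULL for the other side's columns.
Matching on v.vid = t.vid.
- v[0] vid=1 → no match; kept with NULLs on the t side.
- v[1] vid=5 → no match; kept with NULLs on the t side.
- v[2] vid=4 → no match; kept with NULLs on the t side.
- 3 row(s) from t found no v partner → padded with NULL.
After projecting and ordering:
t.driver | t.km | v.plate
Omar | 18 | NULL
Vik | 268 | NULL
Zane | 258 | NULL
NULL | NULL | AX
NULL | NULL | MT
NULL | NULL | QE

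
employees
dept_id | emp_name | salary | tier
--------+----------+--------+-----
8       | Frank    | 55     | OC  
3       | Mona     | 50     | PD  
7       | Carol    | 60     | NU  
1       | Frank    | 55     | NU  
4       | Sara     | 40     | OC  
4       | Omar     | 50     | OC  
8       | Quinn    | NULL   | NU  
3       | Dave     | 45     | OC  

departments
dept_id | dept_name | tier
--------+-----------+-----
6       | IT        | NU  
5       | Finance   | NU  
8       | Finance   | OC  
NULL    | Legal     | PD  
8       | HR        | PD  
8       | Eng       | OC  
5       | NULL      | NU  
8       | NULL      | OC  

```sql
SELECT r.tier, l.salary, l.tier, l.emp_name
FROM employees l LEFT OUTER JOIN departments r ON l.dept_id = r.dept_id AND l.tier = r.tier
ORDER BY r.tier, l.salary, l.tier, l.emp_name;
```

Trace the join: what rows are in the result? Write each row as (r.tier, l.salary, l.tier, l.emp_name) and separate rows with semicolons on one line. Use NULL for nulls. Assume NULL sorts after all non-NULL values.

(OC, 55, OC, Frank); (OC, 55, OC, Frank); (OC, 55, OC, Frank); (NULL, 40, OC, Sara); (NULL, 45, OC, Dave); (NULL, 50, OC, Omar); (NULL, 50, PD, Mona); (NULL, 55, NU, Frank); (NULL, 60, NU, Carol); (NULL, NULL, NU, Quinn)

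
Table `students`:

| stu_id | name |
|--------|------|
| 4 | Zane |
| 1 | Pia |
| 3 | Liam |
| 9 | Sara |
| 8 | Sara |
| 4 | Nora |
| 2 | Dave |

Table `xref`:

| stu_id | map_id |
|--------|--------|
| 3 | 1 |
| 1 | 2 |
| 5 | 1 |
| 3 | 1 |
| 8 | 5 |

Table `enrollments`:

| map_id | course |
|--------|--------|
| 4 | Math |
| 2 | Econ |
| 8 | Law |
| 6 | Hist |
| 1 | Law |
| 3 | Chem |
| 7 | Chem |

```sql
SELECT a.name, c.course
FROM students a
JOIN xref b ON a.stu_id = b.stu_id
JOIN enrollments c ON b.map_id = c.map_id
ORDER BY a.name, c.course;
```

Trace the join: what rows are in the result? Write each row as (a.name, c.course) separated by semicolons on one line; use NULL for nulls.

Joins associate left-to-right: students INNER JOIN xref on stu_id gives 4 intermediate row(s).
Then INNER JOIN `enrollments c` on map_id: keep only rows whose b.map_id appears in c.

(Liam, Law); (Liam, Law); (Pia, Econ)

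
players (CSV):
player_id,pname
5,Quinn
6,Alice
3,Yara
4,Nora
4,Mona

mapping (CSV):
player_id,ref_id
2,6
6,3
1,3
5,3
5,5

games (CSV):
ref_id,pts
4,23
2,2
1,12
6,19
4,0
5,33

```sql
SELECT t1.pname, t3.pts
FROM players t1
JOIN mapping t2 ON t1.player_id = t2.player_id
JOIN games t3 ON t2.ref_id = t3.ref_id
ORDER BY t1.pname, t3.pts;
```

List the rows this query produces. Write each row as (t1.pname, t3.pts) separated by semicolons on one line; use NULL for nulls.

Evaluate left to right. First `players t1 INNER JOIN mapping t2` on player_id: 3 row(s).
Then INNER JOIN `games t3` on ref_id: keep only rows whose t2.ref_id appears in t3.

(Quinn, 33)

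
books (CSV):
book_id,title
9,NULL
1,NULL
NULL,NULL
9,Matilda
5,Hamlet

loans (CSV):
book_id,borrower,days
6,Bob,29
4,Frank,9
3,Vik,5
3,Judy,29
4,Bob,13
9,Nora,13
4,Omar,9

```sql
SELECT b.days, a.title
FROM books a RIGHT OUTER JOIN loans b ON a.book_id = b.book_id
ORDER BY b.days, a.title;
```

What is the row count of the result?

8

RIGHT JOIN keeps every row from `loans`; unmatched rows get NULL for `books`'s columns.
Matching on a.book_id = b.book_id. A NULL in a compared column never satisfies the condition.
- a (book_id=9) pairs with 1 row(s) of b.
- a (book_id=1) has no partner in b.
- a (book_id=NULL) has no partner in b.
- a (book_id=9) pairs with 1 row(s) of b.
- a (book_id=5) has no partner in b.
- 6 b row(s) had no a match → kept, a columns NULL.
Total: 2 matched + 6 padded = 8 rows.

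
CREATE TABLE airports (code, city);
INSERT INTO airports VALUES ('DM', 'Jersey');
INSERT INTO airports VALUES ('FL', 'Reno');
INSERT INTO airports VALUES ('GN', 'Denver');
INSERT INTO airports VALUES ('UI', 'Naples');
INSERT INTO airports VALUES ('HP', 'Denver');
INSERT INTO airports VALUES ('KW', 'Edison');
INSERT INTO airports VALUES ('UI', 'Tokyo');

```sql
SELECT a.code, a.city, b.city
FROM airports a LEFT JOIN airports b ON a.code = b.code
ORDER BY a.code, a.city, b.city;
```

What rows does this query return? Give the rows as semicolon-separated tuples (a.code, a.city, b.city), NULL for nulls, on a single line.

LEFT JOIN keeps every row from `airports a`; unmatched rows get NULL for `airports b`'s columns.
Matching on a.code = b.code.
Matched pairs: 9; unmatched a rows kept: 0.

(DM, Jersey, Jersey); (FL, Reno, Reno); (GN, Denver, Denver); (HP, Denver, Denver); (KW, Edison, Edison); (UI, Naples, Naples); (UI, Naples, Tokyo); (UI, Tokyo, Naples); (UI, Tokyo, Tokyo)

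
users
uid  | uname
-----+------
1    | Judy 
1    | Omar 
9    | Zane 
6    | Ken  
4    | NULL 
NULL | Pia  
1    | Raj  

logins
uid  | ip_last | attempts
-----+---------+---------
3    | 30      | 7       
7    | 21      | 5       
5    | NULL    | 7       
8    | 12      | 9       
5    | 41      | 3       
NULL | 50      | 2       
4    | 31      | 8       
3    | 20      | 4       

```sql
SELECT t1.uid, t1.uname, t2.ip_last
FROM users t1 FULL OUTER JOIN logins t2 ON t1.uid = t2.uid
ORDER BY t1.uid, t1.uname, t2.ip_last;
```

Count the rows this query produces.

14

FULL OUTER JOIN keeps every row from both sides; unmatched rows get NULL for the other side's columns.
Matching on t1.uid = t2.uid. A NULL in a compared column never satisfies the condition.
Matched pairs: 1; unmatched t1 rows kept: 6; unmatched t2 rows kept: 7.
Total: 1 matched + 13 padded = 14 rows.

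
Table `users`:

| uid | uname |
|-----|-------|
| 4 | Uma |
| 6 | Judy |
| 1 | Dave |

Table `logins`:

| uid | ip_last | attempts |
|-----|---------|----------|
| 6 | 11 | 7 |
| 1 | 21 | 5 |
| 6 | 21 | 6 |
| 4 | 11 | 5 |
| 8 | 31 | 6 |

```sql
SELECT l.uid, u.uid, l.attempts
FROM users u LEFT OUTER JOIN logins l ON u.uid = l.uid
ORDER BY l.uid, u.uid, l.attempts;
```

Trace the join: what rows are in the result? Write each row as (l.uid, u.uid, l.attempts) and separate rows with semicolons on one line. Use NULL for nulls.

LEFT JOIN keeps every row from `users`; unmatched rows get NULL for `logins`'s columns.
Matching on u.uid = l.uid.
Matched pairs: 4; unmatched u rows kept: 0.

(1, 1, 5); (4, 4, 5); (6, 6, 6); (6, 6, 7)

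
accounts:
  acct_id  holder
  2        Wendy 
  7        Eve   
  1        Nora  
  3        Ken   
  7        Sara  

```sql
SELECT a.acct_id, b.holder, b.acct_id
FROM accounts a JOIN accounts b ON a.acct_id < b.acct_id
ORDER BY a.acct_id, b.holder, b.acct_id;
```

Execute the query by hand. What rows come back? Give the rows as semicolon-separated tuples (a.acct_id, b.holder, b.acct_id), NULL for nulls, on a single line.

INNER JOIN keeps only pairs where the ON condition holds.
Matching on a.acct_id < b.acct_id.
Matched pairs: 9.

(1, Eve, 7); (1, Ken, 3); (1, Sara, 7); (1, Wendy, 2); (2, Eve, 7); (2, Ken, 3); (2, Sara, 7); (3, Eve, 7); (3, Sara, 7)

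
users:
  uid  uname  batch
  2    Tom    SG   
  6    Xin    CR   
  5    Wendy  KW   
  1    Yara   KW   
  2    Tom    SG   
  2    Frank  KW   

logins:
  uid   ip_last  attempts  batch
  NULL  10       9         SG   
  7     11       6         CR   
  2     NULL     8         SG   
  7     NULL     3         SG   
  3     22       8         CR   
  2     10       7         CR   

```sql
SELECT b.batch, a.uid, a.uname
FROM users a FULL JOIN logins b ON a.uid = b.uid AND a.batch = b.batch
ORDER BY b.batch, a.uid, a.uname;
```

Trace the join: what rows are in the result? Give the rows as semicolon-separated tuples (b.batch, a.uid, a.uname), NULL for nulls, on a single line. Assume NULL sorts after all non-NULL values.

(CR, NULL, NULL); (CR, NULL, NULL); (CR, NULL, NULL); (SG, 2, Tom); (SG, 2, Tom); (SG, NULL, NULL); (SG, NULL, NULL); (NULL, 1, Yara); (NULL, 2, Frank); (NULL, 5, Wendy); (NULL, 6, Xin)

FULL OUTER JOIN keeps every row from both sides; unmatched rows get NULL for the other side's columns.
Matching on a.uid = b.uid AND a.batch = b.batch. A NULL in a compared column never satisfies the condition.
Matched pairs: 2; unmatched a rows kept: 4; unmatched b rows kept: 5.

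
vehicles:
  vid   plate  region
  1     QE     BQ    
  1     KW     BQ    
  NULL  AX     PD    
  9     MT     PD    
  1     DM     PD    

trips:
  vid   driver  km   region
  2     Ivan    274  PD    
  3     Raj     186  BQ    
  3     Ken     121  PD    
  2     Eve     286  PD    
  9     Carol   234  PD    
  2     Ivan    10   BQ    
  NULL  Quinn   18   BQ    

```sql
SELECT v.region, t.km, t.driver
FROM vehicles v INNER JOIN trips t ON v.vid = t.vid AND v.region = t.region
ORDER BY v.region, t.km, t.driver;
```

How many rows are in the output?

1

INNER JOIN keeps only pairs where the ON condition holds.
Matching on v.vid = t.vid AND v.region = t.region. A NULL in a compared column never satisfies the condition.
- v row (vid=1, region=BQ): no match → dropped.
- v row (vid=1, region=BQ): no match → dropped.
- v row (vid=NULL, region=PD): no match → dropped.
- v row (vid=9, region=PD): matches 1 t row(s) → 1 output row(s).
- v row (vid=1, region=PD): no match → dropped.
Total: 1 rows.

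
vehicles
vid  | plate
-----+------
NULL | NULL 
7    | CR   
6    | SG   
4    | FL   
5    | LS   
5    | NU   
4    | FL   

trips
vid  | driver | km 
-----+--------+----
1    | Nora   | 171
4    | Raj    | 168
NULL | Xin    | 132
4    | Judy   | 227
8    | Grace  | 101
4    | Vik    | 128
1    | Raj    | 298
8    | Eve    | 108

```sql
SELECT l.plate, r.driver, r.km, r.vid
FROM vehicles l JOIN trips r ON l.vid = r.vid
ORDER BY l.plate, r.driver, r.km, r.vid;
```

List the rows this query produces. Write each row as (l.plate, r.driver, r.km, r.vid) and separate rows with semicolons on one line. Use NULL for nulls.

INNER JOIN keeps only pairs where the ON condition holds.
Matching on l.vid = r.vid. A NULL in a compared column never satisfies the condition.
Matched pairs: 6.

(FL, Judy, 227, 4); (FL, Judy, 227, 4); (FL, Raj, 168, 4); (FL, Raj, 168, 4); (FL, Vik, 128, 4); (FL, Vik, 128, 4)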